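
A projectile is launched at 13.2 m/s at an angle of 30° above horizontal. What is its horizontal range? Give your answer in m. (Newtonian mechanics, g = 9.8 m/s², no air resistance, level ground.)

R = v₀² × sin(2θ) / g = 13.2² × sin(2 × 30°) / 9.8 = 174.24 × 0.866025 / 9.8 = 15.4 m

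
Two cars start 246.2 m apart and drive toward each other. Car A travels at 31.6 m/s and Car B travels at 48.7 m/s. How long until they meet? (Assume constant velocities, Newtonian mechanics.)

Combined speed: v_combined = 31.6 + 48.7 = 80.3 m/s
Time to meet: t = d/v_combined = 246.2/80.3 = 3.07 s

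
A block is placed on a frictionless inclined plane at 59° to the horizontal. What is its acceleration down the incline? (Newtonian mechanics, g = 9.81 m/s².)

a = g sin(θ) = 9.81 × sin(59°) = 9.81 × 0.8572 = 8.41 m/s²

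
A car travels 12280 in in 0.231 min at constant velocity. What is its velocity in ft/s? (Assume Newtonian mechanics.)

d = 12280 in × 0.0254 = 311.912 m
t = 0.231 min × 60.0 = 13.86 s
v = d / t = 311.912 / 13.86 = 22.5045 m/s
v = 22.5045 m/s / 0.3048 = 73.83 ft/s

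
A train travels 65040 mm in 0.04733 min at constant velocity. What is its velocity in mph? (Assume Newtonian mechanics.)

d = 65040 mm × 0.001 = 65.04 m
t = 0.04733 min × 60.0 = 2.8398 s
v = d / t = 65.04 / 2.8398 = 22.903 m/s
v = 22.903 m/s / 0.44704 = 51.23 mph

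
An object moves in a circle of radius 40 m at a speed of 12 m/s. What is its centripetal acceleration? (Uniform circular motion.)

a_c = v²/r = 12²/40 = 144/40 = 3.6 m/s²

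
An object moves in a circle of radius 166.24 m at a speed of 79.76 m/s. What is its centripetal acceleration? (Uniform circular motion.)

a_c = v²/r = 79.76²/166.24 = 6361.6576/166.24 = 38.27 m/s²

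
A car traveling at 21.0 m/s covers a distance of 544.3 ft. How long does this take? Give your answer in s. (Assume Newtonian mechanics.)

d = 544.3 ft × 0.3048 = 165.903 m
t = d / v = 165.903 / 21.0 = 7.9 s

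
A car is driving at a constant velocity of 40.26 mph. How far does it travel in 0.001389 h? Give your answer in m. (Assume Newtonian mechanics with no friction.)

v = 40.26 mph × 0.44704 = 17.9978 m/s
t = 0.001389 h × 3600.0 = 5.0004 s
d = v × t = 17.9978 × 5.0004 = 90.0 m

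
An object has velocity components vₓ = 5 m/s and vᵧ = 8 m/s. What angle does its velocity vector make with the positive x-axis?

θ = arctan(vᵧ/vₓ) = arctan(8/5) = 57.99°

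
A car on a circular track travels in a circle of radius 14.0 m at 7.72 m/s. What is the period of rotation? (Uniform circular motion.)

T = 2πr/v = 2π×14.0/7.72 = 11.39 s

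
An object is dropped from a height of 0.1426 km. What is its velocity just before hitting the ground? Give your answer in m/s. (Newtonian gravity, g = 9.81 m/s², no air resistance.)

h = 0.1426 km × 1000.0 = 142.6 m
v = √(2gh) = √(2 × 9.81 × 142.6) = 52.89 m/s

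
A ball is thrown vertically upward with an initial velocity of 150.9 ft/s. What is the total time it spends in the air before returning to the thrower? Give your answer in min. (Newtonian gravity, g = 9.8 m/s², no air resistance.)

v₀ = 150.9 ft/s × 0.3048 = 45.9943 m/s
t_total = 2 × v₀ / g = 2 × 45.9943 / 9.8 = 9.38659 s
t_total = 9.38659 s / 60.0 = 0.1564 min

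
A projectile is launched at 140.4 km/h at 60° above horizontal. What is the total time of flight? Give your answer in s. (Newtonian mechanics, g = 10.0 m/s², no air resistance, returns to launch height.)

v₀ = 140.4 km/h × 0.2777777777777778 = 39.0 m/s
T = 2 × v₀ × sin(θ) / g = 2 × 39.0 × sin(60°) / 10.0 = 2 × 39.0 × 0.866025 / 10.0 = 6.755 s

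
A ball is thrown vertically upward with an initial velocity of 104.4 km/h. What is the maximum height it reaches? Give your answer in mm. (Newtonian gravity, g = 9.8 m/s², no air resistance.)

v₀ = 104.4 km/h × 0.2777777777777778 = 29.0 m/s
h_max = v₀² / (2g) = 29.0² / (2 × 9.8) = 841.0 / 19.6 = 42.9082 m
h_max = 42.9082 m / 0.001 = 42910 mm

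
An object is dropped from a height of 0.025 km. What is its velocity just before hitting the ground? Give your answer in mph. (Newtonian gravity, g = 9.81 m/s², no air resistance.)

h = 0.025 km × 1000.0 = 25.0 m
v = √(2gh) = √(2 × 9.81 × 25.0) = 22.1472 m/s
v = 22.1472 m/s / 0.44704 = 49.54 mph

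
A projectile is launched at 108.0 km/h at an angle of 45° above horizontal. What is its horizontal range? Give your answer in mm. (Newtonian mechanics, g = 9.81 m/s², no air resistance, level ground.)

v₀ = 108.0 km/h × 0.2777777777777778 = 30.0 m/s
R = v₀² × sin(2θ) / g = 30.0² × sin(2 × 45°) / 9.81 = 900.0 × 1.0 / 9.81 = 91.7431 m
R = 91.7431 m / 0.001 = 91740 mm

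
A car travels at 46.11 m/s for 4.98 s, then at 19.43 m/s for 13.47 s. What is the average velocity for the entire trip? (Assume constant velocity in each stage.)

d₁ = v₁t₁ = 46.11 × 4.98 = 229.6278 m
d₂ = v₂t₂ = 19.43 × 13.47 = 261.7221 m
d_total = 491.3499 m, t_total = 18.45 s
v_avg = d_total/t_total = 491.3499/18.45 = 26.63 m/s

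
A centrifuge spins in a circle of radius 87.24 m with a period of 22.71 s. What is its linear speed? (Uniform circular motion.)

v = 2πr/T = 2π×87.24/22.71 = 24.14 m/s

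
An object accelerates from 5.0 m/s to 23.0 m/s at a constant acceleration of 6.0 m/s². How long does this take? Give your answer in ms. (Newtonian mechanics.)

t = (v - v₀) / a = (23.0 - 5.0) / 6.0 = 3.0 s
t = 3.0 s / 0.001 = 3000 ms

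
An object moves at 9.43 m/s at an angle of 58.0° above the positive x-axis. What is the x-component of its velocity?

vₓ = v cos(θ) = 9.43 × cos(58.0°) = 5.0 m/s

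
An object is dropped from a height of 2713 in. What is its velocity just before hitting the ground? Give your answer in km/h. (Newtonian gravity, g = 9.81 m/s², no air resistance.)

h = 2713 in × 0.0254 = 68.9102 m
v = √(2gh) = √(2 × 9.81 × 68.9102) = 36.7698 m/s
v = 36.7698 m/s / 0.2777777777777778 = 132.4 km/h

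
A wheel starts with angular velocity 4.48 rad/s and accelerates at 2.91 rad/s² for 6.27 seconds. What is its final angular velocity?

ω = ω₀ + αt = 4.48 + 2.91 × 6.27 = 22.73 rad/s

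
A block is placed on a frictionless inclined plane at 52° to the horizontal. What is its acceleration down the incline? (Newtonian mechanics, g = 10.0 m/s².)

a = g sin(θ) = 10.0 × sin(52°) = 10.0 × 0.788 = 7.88 m/s²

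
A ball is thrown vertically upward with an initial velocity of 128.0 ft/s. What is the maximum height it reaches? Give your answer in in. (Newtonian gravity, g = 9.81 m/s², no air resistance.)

v₀ = 128.0 ft/s × 0.3048 = 39.0144 m/s
h_max = v₀² / (2g) = 39.0144² / (2 × 9.81) = 1522.12 / 19.62 = 77.58 m
h_max = 77.58 m / 0.0254 = 3054 in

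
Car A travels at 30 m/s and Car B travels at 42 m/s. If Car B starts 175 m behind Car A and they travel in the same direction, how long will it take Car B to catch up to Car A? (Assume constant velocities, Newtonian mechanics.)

Relative speed: v_rel = 42 - 30 = 12 m/s
Time to catch: t = d₀/v_rel = 175/12 = 14.58 s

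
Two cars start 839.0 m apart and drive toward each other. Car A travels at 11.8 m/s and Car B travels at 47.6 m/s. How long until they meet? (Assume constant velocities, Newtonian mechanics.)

Combined speed: v_combined = 11.8 + 47.6 = 59.4 m/s
Time to meet: t = d/v_combined = 839.0/59.4 = 14.12 s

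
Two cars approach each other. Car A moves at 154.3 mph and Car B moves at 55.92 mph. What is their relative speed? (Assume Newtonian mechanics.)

v_rel = v_A + v_B = 154.3 + 55.92 = 210.22 mph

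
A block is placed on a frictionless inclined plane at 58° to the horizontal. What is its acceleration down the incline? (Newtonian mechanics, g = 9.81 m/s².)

a = g sin(θ) = 9.81 × sin(58°) = 9.81 × 0.848 = 8.32 m/s²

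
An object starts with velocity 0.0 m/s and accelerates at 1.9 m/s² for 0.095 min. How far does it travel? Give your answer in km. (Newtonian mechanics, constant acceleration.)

t = 0.095 min × 60.0 = 5.7 s
d = v₀ × t + ½ × a × t² = 0.0 × 5.7 + 0.5 × 1.9 × 5.7² = 30.8655 m
d = 30.8655 m / 1000.0 = 0.03087 km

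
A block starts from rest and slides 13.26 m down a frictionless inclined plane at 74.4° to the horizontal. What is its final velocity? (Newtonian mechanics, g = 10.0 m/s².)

a = g sin(θ) = 10.0 × sin(74.4°) = 9.6316 m/s²
v = √(2ad) = √(2 × 9.6316 × 13.26) = 15.98 m/s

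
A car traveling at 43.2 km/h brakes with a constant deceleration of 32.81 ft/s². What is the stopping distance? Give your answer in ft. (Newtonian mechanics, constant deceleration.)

v₀ = 43.2 km/h × 0.2777777777777778 = 12.0 m/s
a = 32.81 ft/s² × 0.3048 = 10.0005 m/s²
d = v₀² / (2a) = 12.0² / (2 × 10.0005) = 144.0 / 20.001 = 7.19964 m
d = 7.19964 m / 0.3048 = 23.62 ft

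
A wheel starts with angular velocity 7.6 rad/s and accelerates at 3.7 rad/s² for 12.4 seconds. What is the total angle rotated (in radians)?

θ = ω₀t + ½αt² = 7.6×12.4 + ½×3.7×12.4² = 378.7 rad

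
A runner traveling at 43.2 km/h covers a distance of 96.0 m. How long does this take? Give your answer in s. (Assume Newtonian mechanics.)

v = 43.2 km/h × 0.2777777777777778 = 12.0 m/s
t = d / v = 96.0 / 12.0 = 8.0 s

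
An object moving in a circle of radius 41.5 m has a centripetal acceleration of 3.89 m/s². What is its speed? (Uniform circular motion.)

v = √(a_c × r) = √(3.89 × 41.5) = 12.71 m/s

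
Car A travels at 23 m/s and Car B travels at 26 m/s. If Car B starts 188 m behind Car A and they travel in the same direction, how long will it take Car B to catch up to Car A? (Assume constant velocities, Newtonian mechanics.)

Relative speed: v_rel = 26 - 23 = 3 m/s
Time to catch: t = d₀/v_rel = 188/3 = 62.67 s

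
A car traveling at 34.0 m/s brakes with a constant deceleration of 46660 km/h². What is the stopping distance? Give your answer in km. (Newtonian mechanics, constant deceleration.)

a = 46660 km/h² × 7.716049382716049e-05 = 3.60031 m/s²
d = v₀² / (2a) = 34.0² / (2 × 3.60031) = 1156.0 / 7.20062 = 160.542 m
d = 160.542 m / 1000.0 = 0.1605 km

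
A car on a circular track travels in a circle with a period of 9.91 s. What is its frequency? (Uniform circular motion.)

f = 1/T = 1/9.91 = 0.1009 Hz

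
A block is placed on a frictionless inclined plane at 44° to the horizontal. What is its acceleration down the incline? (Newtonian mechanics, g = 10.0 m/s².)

a = g sin(θ) = 10.0 × sin(44°) = 10.0 × 0.6947 = 6.95 m/s²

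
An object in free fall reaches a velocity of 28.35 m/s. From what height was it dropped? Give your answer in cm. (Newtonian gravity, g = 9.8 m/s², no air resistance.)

h = v² / (2g) = 28.35² / (2 × 9.8) = 41.0063 m
h = 41.0063 m / 0.01 = 4101 cm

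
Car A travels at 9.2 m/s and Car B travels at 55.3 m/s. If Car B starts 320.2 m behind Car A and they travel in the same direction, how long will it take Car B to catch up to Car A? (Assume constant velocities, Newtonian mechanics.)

Relative speed: v_rel = 55.3 - 9.2 = 46.1 m/s
Time to catch: t = d₀/v_rel = 320.2/46.1 = 6.95 s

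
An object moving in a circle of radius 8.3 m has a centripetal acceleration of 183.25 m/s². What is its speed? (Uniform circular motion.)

v = √(a_c × r) = √(183.25 × 8.3) = 39.0 m/s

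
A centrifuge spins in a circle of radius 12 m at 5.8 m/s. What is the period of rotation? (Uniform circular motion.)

T = 2πr/v = 2π×12/5.8 = 13.0 s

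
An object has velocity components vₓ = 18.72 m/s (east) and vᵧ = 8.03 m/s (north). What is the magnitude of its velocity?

|v| = √(vₓ² + vᵧ²) = √(18.72² + 8.03²) = √(414.9193) = 20.37 m/s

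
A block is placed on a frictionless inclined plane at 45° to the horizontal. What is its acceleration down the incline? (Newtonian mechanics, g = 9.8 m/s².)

a = g sin(θ) = 9.8 × sin(45°) = 9.8 × 0.7071 = 6.93 m/s²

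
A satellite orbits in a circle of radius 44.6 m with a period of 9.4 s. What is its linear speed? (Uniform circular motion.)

v = 2πr/T = 2π×44.6/9.4 = 29.81 m/s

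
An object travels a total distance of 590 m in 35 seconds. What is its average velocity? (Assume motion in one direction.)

v_avg = Δd / Δt = 590 / 35 = 16.86 m/s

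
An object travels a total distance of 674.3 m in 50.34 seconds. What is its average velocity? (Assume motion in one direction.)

v_avg = Δd / Δt = 674.3 / 50.34 = 13.39 m/s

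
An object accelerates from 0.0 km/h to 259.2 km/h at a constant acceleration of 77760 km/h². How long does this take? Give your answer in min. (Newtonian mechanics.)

v₀ = 0.0 km/h × 0.2777777777777778 = 0.0 m/s
v = 259.2 km/h × 0.2777777777777778 = 72.0 m/s
a = 77760 km/h² × 7.716049382716049e-05 = 6.0 m/s²
t = (v - v₀) / a = (72.0 - 0.0) / 6.0 = 12.0 s
t = 12.0 s / 60.0 = 0.2 min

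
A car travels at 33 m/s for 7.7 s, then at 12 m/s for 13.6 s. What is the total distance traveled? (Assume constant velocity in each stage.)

d₁ = v₁t₁ = 33 × 7.7 = 254.1 m
d₂ = v₂t₂ = 12 × 13.6 = 163.2 m
d_total = 254.1 + 163.2 = 417.3 m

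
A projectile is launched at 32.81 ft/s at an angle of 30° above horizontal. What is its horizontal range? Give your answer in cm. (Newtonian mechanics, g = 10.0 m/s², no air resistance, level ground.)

v₀ = 32.81 ft/s × 0.3048 = 10.0005 m/s
R = v₀² × sin(2θ) / g = 10.0005² × sin(2 × 30°) / 10.0 = 100.01 × 0.866025 / 10.0 = 8.66112 m
R = 8.66112 m / 0.01 = 866.1 cm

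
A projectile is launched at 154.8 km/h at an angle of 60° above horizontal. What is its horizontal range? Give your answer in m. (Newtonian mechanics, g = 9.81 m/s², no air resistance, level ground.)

v₀ = 154.8 km/h × 0.2777777777777778 = 43.0 m/s
R = v₀² × sin(2θ) / g = 43.0² × sin(2 × 60°) / 9.81 = 1849.0 × 0.866025 / 9.81 = 163.2 m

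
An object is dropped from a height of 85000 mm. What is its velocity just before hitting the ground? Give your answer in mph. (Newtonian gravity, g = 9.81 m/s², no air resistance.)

h = 85000 mm × 0.001 = 85.0 m
v = √(2gh) = √(2 × 9.81 × 85.0) = 40.8375 m/s
v = 40.8375 m/s / 0.44704 = 91.35 mph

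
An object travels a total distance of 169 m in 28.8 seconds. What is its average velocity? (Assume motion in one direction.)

v_avg = Δd / Δt = 169 / 28.8 = 5.87 m/s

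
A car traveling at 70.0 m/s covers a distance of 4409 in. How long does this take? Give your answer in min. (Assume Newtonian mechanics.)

d = 4409 in × 0.0254 = 111.989 m
t = d / v = 111.989 / 70.0 = 1.59984 s
t = 1.59984 s / 60.0 = 0.02666 min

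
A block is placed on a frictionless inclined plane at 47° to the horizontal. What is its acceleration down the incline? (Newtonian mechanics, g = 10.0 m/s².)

a = g sin(θ) = 10.0 × sin(47°) = 10.0 × 0.7314 = 7.31 m/s²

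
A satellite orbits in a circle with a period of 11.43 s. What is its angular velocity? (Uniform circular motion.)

ω = 2π/T = 2π/11.43 = 0.5497 rad/s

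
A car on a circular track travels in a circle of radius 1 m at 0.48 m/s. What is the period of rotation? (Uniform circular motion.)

T = 2πr/v = 2π×1/0.48 = 13.09 s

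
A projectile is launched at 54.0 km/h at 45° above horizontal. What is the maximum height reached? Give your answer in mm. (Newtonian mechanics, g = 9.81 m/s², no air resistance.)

v₀ = 54.0 km/h × 0.2777777777777778 = 15.0 m/s
H = v₀² × sin²(θ) / (2g) = 15.0² × sin(45°)² / (2 × 9.81) = 225.0 × 0.5 / 19.62 = 5.73394 m
H = 5.73394 m / 0.001 = 5734 mm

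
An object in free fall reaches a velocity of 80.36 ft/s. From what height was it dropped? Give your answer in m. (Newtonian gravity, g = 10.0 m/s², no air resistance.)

v = 80.36 ft/s × 0.3048 = 24.4937 m/s
h = v² / (2g) = 24.4937² / (2 × 10.0) = 30.0 m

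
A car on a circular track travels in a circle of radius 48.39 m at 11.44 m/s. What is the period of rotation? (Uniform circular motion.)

T = 2πr/v = 2π×48.39/11.44 = 26.58 s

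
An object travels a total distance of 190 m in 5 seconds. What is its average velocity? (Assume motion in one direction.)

v_avg = Δd / Δt = 190 / 5 = 38.0 m/s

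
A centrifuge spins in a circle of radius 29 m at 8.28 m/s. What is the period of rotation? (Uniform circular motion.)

T = 2πr/v = 2π×29/8.28 = 22.01 s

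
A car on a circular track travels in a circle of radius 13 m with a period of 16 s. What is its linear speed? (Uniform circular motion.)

v = 2πr/T = 2π×13/16 = 5.11 m/s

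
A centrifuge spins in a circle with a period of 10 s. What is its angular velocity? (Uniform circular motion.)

ω = 2π/T = 2π/10 = 0.6283 rad/s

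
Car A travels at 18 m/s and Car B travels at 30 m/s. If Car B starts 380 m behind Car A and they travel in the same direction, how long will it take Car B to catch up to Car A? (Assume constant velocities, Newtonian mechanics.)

Relative speed: v_rel = 30 - 18 = 12 m/s
Time to catch: t = d₀/v_rel = 380/12 = 31.67 s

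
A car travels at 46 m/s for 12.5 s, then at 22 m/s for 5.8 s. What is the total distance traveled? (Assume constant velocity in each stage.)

d₁ = v₁t₁ = 46 × 12.5 = 575.0 m
d₂ = v₂t₂ = 22 × 5.8 = 127.6 m
d_total = 575.0 + 127.6 = 702.6 m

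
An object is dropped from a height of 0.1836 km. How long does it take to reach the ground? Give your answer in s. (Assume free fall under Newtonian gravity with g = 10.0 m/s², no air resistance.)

h = 0.1836 km × 1000.0 = 183.6 m
t = √(2h/g) = √(2 × 183.6 / 10.0) = 6.06 s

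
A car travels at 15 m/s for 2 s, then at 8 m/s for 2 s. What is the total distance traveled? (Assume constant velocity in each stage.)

d₁ = v₁t₁ = 15 × 2 = 30 m
d₂ = v₂t₂ = 8 × 2 = 16 m
d_total = 30 + 16 = 46 m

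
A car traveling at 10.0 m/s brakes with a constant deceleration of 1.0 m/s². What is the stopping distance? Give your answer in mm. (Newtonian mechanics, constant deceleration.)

d = v₀² / (2a) = 10.0² / (2 × 1.0) = 100.0 / 2.0 = 50.0 m
d = 50.0 m / 0.001 = 50000 mm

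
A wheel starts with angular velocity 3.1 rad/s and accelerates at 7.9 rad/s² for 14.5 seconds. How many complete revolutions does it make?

θ = ω₀t + ½αt² = 3.1×14.5 + ½×7.9×14.5² = 875.4375 rad
Total revolutions = θ/(2π) = 875.4375/(2π) = 139.33
Complete revolutions = ⌊139.33⌋ = 139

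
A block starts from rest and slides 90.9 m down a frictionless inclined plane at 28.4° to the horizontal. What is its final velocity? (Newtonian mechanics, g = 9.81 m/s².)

a = g sin(θ) = 9.81 × sin(28.4°) = 4.6659 m/s²
v = √(2ad) = √(2 × 4.6659 × 90.9) = 29.12 m/s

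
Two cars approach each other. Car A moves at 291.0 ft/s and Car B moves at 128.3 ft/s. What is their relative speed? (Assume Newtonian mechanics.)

v_rel = v_A + v_B = 291.0 + 128.3 = 419.3 ft/s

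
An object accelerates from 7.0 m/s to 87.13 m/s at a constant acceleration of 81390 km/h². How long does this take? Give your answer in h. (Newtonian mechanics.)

a = 81390 km/h² × 7.716049382716049e-05 = 6.28009 m/s²
t = (v - v₀) / a = (87.13 - 7.0) / 6.28009 = 12.7594 s
t = 12.7594 s / 3600.0 = 0.003544 h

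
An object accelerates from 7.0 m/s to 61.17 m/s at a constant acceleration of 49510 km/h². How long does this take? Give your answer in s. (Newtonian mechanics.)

a = 49510 km/h² × 7.716049382716049e-05 = 3.82022 m/s²
t = (v - v₀) / a = (61.17 - 7.0) / 3.82022 = 14.18 s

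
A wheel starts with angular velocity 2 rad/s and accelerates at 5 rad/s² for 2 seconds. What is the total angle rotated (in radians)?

θ = ω₀t + ½αt² = 2×2 + ½×5×2² = 14.0 rad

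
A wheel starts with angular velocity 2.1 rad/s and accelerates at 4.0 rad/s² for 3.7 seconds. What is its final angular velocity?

ω = ω₀ + αt = 2.1 + 4.0 × 3.7 = 16.9 rad/s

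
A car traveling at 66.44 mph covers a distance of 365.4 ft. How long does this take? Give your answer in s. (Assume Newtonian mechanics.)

d = 365.4 ft × 0.3048 = 111.374 m
v = 66.44 mph × 0.44704 = 29.7013 m/s
t = d / v = 111.374 / 29.7013 = 3.75 s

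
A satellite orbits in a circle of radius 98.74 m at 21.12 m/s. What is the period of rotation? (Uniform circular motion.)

T = 2πr/v = 2π×98.74/21.12 = 29.38 s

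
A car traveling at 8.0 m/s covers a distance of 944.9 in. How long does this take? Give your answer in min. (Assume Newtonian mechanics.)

d = 944.9 in × 0.0254 = 24.0005 m
t = d / v = 24.0005 / 8.0 = 3.00006 s
t = 3.00006 s / 60.0 = 0.05 min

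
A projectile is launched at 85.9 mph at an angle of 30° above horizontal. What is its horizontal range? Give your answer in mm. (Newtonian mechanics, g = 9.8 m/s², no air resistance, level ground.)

v₀ = 85.9 mph × 0.44704 = 38.4007 m/s
R = v₀² × sin(2θ) / g = 38.4007² × sin(2 × 30°) / 9.8 = 1474.61 × 0.866025 / 9.8 = 130.311 m
R = 130.311 m / 0.001 = 130300 mm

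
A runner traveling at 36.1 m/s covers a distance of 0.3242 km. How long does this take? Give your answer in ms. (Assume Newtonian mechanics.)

d = 0.3242 km × 1000.0 = 324.2 m
t = d / v = 324.2 / 36.1 = 8.98061 s
t = 8.98061 s / 0.001 = 8981 ms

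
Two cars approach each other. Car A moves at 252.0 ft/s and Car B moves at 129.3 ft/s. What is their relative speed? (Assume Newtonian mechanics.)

v_rel = v_A + v_B = 252.0 + 129.3 = 381.3 ft/s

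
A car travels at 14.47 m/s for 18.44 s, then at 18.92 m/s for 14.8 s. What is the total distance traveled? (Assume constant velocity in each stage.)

d₁ = v₁t₁ = 14.47 × 18.44 = 266.8268 m
d₂ = v₂t₂ = 18.92 × 14.8 = 280.016 m
d_total = 266.8268 + 280.016 = 546.84 m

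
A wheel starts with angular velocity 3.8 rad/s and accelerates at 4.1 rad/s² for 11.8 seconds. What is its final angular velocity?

ω = ω₀ + αt = 3.8 + 4.1 × 11.8 = 52.18 rad/s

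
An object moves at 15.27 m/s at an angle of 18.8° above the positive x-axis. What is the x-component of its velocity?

vₓ = v cos(θ) = 15.27 × cos(18.8°) = 14.46 m/s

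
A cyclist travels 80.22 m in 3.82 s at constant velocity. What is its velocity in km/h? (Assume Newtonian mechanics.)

v = d / t = 80.22 / 3.82 = 21.0 m/s
v = 21.0 m/s / 0.2777777777777778 = 75.6 km/h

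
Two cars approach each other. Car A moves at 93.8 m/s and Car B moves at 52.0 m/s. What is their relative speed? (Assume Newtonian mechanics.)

v_rel = v_A + v_B = 93.8 + 52.0 = 145.8 m/s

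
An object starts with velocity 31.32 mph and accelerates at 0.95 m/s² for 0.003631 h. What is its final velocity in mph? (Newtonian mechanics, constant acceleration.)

v₀ = 31.32 mph × 0.44704 = 14.0013 m/s
t = 0.003631 h × 3600.0 = 13.0716 s
v = v₀ + a × t = 14.0013 + 0.95 × 13.0716 = 26.4193 m/s
v = 26.4193 m/s / 0.44704 = 59.1 mph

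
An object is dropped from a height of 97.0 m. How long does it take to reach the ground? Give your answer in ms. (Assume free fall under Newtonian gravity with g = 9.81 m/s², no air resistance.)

t = √(2h/g) = √(2 × 97.0 / 9.81) = 4.44699 s
t = 4.44699 s / 0.001 = 4447 ms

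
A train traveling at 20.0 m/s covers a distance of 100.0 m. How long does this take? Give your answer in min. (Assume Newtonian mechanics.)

t = d / v = 100.0 / 20.0 = 5.0 s
t = 5.0 s / 60.0 = 0.08333 min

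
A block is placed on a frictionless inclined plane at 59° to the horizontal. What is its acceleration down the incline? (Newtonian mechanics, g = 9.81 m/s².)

a = g sin(θ) = 9.81 × sin(59°) = 9.81 × 0.8572 = 8.41 m/s²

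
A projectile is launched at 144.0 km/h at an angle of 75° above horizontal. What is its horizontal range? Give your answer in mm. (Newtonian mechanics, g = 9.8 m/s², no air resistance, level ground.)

v₀ = 144.0 km/h × 0.2777777777777778 = 40.0 m/s
R = v₀² × sin(2θ) / g = 40.0² × sin(2 × 75°) / 9.8 = 1600.0 × 0.5 / 9.8 = 81.6327 m
R = 81.6327 m / 0.001 = 81630 mm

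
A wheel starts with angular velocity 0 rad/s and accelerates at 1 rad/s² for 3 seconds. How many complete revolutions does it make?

θ = ω₀t + ½αt² = 0×3 + ½×1×3² = 4.5 rad
Total revolutions = θ/(2π) = 4.5/(2π) = 0.72
Complete revolutions = ⌊0.72⌋ = 0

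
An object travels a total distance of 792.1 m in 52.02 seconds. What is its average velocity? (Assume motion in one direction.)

v_avg = Δd / Δt = 792.1 / 52.02 = 15.23 m/s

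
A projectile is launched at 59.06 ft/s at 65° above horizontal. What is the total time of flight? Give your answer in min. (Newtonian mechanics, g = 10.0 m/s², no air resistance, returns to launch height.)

v₀ = 59.06 ft/s × 0.3048 = 18.0015 m/s
T = 2 × v₀ × sin(θ) / g = 2 × 18.0015 × sin(65°) / 10.0 = 2 × 18.0015 × 0.906308 / 10.0 = 3.26298 s
T = 3.26298 s / 60.0 = 0.05438 min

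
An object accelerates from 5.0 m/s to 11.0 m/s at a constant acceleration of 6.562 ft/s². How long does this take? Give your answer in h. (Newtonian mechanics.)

a = 6.562 ft/s² × 0.3048 = 2.0001 m/s²
t = (v - v₀) / a = (11.0 - 5.0) / 2.0001 = 2.99985 s
t = 2.99985 s / 3600.0 = 0.0008333 h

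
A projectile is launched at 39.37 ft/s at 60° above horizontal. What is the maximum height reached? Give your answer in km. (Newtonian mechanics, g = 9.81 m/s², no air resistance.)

v₀ = 39.37 ft/s × 0.3048 = 12.0 m/s
H = v₀² × sin²(θ) / (2g) = 12.0² × sin(60°)² / (2 × 9.81) = 144.0 × 0.75 / 19.62 = 5.50459 m
H = 5.50459 m / 1000.0 = 0.005505 km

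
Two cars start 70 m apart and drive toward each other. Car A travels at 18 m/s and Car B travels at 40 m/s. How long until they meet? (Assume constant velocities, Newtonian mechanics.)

Combined speed: v_combined = 18 + 40 = 58 m/s
Time to meet: t = d/v_combined = 70/58 = 1.21 s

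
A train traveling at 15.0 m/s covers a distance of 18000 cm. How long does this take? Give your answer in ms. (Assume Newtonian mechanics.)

d = 18000 cm × 0.01 = 180.0 m
t = d / v = 180.0 / 15.0 = 12.0 s
t = 12.0 s / 0.001 = 12000 ms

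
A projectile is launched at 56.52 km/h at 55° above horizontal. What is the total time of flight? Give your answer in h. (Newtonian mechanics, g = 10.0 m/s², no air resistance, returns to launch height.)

v₀ = 56.52 km/h × 0.2777777777777778 = 15.7 m/s
T = 2 × v₀ × sin(θ) / g = 2 × 15.7 × sin(55°) / 10.0 = 2 × 15.7 × 0.819152 / 10.0 = 2.57214 s
T = 2.57214 s / 3600.0 = 0.0007145 h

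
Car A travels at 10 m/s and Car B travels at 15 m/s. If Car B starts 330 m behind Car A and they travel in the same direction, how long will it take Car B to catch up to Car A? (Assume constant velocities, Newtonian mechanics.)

Relative speed: v_rel = 15 - 10 = 5 m/s
Time to catch: t = d₀/v_rel = 330/5 = 66.0 s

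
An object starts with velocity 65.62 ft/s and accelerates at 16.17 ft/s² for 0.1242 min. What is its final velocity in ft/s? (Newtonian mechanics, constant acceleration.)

v₀ = 65.62 ft/s × 0.3048 = 20.001 m/s
a = 16.17 ft/s² × 0.3048 = 4.92862 m/s²
t = 0.1242 min × 60.0 = 7.452 s
v = v₀ + a × t = 20.001 + 4.92862 × 7.452 = 56.7291 m/s
v = 56.7291 m/s / 0.3048 = 186.1 ft/s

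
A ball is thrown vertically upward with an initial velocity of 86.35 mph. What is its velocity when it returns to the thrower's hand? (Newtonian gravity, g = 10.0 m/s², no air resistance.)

By conservation of energy (no air resistance), the ball returns to the throw height with the same speed as launch, but directed downward.
|v_ground| = v₀ = 86.35 mph
v_ground = 86.35 mph (downward)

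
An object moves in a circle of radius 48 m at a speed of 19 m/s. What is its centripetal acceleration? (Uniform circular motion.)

a_c = v²/r = 19²/48 = 361/48 = 7.52 m/s²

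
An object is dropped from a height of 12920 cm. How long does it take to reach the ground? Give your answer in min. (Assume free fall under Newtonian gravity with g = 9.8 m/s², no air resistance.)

h = 12920 cm × 0.01 = 129.2 m
t = √(2h/g) = √(2 × 129.2 / 9.8) = 5.13491 s
t = 5.13491 s / 60.0 = 0.08558 min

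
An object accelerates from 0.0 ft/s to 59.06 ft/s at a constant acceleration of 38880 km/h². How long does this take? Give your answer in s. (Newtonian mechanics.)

v₀ = 0.0 ft/s × 0.3048 = 0.0 m/s
v = 59.06 ft/s × 0.3048 = 18.0015 m/s
a = 38880 km/h² × 7.716049382716049e-05 = 3.0 m/s²
t = (v - v₀) / a = (18.0015 - 0.0) / 3.0 = 6.0 s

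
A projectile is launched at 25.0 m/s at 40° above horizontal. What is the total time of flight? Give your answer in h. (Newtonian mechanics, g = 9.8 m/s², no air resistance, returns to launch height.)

T = 2 × v₀ × sin(θ) / g = 2 × 25.0 × sin(40°) / 9.8 = 2 × 25.0 × 0.642788 / 9.8 = 3.27953 s
T = 3.27953 s / 3600.0 = 0.000911 h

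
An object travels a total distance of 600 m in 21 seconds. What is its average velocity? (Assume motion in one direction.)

v_avg = Δd / Δt = 600 / 21 = 28.57 m/s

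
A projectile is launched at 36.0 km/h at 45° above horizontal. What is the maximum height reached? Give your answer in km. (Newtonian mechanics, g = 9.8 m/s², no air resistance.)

v₀ = 36.0 km/h × 0.2777777777777778 = 10.0 m/s
H = v₀² × sin²(θ) / (2g) = 10.0² × sin(45°)² / (2 × 9.8) = 100.0 × 0.5 / 19.6 = 2.55102 m
H = 2.55102 m / 1000.0 = 0.002551 km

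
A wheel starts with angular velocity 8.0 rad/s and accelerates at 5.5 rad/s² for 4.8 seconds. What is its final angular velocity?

ω = ω₀ + αt = 8.0 + 5.5 × 4.8 = 34.4 rad/s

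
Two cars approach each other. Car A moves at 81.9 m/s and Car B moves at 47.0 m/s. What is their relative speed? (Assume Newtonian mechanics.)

v_rel = v_A + v_B = 81.9 + 47.0 = 128.9 m/s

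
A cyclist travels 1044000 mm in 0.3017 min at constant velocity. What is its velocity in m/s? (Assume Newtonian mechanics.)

d = 1044000 mm × 0.001 = 1044.0 m
t = 0.3017 min × 60.0 = 18.102 s
v = d / t = 1044.0 / 18.102 = 57.67 m/s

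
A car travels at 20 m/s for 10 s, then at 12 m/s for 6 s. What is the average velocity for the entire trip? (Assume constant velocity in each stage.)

d₁ = v₁t₁ = 20 × 10 = 200 m
d₂ = v₂t₂ = 12 × 6 = 72 m
d_total = 272 m, t_total = 16 s
v_avg = d_total/t_total = 272/16 = 17.0 m/s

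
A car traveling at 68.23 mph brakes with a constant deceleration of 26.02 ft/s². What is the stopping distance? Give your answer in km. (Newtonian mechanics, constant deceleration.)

v₀ = 68.23 mph × 0.44704 = 30.5015 m/s
a = 26.02 ft/s² × 0.3048 = 7.9309 m/s²
d = v₀² / (2a) = 30.5015² / (2 × 7.9309) = 930.342 / 15.8618 = 58.653 m
d = 58.653 m / 1000.0 = 0.05865 km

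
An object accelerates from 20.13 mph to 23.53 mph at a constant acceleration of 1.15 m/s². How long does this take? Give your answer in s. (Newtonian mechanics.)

v₀ = 20.13 mph × 0.44704 = 8.99892 m/s
v = 23.53 mph × 0.44704 = 10.5189 m/s
t = (v - v₀) / a = (10.5189 - 8.99892) / 1.15 = 1.322 s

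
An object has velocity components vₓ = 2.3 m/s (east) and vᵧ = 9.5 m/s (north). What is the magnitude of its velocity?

|v| = √(vₓ² + vᵧ²) = √(2.3² + 9.5²) = √(95.54) = 9.77 m/s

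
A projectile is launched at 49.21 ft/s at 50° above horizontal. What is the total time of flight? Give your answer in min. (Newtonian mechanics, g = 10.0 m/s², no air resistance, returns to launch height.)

v₀ = 49.21 ft/s × 0.3048 = 14.9992 m/s
T = 2 × v₀ × sin(θ) / g = 2 × 14.9992 × sin(50°) / 10.0 = 2 × 14.9992 × 0.766044 / 10.0 = 2.29801 s
T = 2.29801 s / 60.0 = 0.0383 min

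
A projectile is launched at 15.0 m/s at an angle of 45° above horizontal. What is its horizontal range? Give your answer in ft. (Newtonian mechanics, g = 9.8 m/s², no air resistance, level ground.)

R = v₀² × sin(2θ) / g = 15.0² × sin(2 × 45°) / 9.8 = 225.0 × 1.0 / 9.8 = 22.9592 m
R = 22.9592 m / 0.3048 = 75.33 ft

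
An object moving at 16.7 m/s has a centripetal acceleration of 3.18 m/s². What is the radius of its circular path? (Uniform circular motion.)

r = v²/a_c = 16.7²/3.18 = 87.7 m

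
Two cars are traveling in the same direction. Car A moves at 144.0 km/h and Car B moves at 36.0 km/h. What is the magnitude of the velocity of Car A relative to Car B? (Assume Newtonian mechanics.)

v_rel = |v_A - v_B| = |144.0 - 36.0| = 108.0 km/h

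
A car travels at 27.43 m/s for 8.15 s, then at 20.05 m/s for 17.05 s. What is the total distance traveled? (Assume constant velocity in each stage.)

d₁ = v₁t₁ = 27.43 × 8.15 = 223.5545 m
d₂ = v₂t₂ = 20.05 × 17.05 = 341.8525 m
d_total = 223.5545 + 341.8525 = 565.41 m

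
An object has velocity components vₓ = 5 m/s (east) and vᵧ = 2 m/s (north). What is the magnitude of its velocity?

|v| = √(vₓ² + vᵧ²) = √(5² + 2²) = √(29) = 5.39 m/s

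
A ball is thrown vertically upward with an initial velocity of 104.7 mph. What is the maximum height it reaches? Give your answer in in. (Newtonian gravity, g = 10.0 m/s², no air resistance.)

v₀ = 104.7 mph × 0.44704 = 46.8051 m/s
h_max = v₀² / (2g) = 46.8051² / (2 × 10.0) = 2190.72 / 20.0 = 109.536 m
h_max = 109.536 m / 0.0254 = 4312 in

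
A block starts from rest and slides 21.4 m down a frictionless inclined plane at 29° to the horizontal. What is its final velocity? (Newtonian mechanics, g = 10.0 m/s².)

a = g sin(θ) = 10.0 × sin(29°) = 4.8481 m/s²
v = √(2ad) = √(2 × 4.8481 × 21.4) = 14.4 m/s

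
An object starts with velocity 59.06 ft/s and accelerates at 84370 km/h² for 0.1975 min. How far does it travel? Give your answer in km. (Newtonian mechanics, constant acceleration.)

v₀ = 59.06 ft/s × 0.3048 = 18.0015 m/s
a = 84370 km/h² × 7.716049382716049e-05 = 6.51003 m/s²
t = 0.1975 min × 60.0 = 11.85 s
d = v₀ × t + ½ × a × t² = 18.0015 × 11.85 + 0.5 × 6.51003 × 11.85² = 670.395 m
d = 670.395 m / 1000.0 = 0.6704 km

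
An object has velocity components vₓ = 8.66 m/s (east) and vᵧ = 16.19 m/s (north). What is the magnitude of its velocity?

|v| = √(vₓ² + vᵧ²) = √(8.66² + 16.19²) = √(337.1117) = 18.36 m/s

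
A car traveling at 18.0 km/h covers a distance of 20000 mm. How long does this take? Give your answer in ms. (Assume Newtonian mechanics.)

d = 20000 mm × 0.001 = 20.0 m
v = 18.0 km/h × 0.2777777777777778 = 5.0 m/s
t = d / v = 20.0 / 5.0 = 4.0 s
t = 4.0 s / 0.001 = 4000 ms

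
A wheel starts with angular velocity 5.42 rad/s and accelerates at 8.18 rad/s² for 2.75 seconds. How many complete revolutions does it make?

θ = ω₀t + ½αt² = 5.42×2.75 + ½×8.18×2.75² = 45.835625 rad
Total revolutions = θ/(2π) = 45.835625/(2π) = 7.29
Complete revolutions = ⌊7.29⌋ = 7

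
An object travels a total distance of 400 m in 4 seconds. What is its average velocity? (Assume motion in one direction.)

v_avg = Δd / Δt = 400 / 4 = 100.0 m/s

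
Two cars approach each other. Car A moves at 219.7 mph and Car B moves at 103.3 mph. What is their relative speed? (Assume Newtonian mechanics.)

v_rel = v_A + v_B = 219.7 + 103.3 = 323.0 mph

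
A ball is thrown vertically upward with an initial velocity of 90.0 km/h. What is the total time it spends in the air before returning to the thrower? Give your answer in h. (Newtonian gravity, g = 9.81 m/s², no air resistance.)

v₀ = 90.0 km/h × 0.2777777777777778 = 25.0 m/s
t_total = 2 × v₀ / g = 2 × 25.0 / 9.81 = 5.09684 s
t_total = 5.09684 s / 3600.0 = 0.001416 h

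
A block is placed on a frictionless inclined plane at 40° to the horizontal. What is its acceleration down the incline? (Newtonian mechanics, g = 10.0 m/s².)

a = g sin(θ) = 10.0 × sin(40°) = 10.0 × 0.6428 = 6.43 m/s²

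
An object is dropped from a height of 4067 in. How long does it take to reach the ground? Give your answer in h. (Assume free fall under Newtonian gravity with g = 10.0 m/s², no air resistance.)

h = 4067 in × 0.0254 = 103.302 m
t = √(2h/g) = √(2 × 103.302 / 10.0) = 4.54537 s
t = 4.54537 s / 3600.0 = 0.001263 h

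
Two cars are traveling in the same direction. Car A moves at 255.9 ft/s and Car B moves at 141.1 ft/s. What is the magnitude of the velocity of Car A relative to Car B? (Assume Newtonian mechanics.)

v_rel = |v_A - v_B| = |255.9 - 141.1| = 114.8 ft/s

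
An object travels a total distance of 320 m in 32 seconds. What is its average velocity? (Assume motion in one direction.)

v_avg = Δd / Δt = 320 / 32 = 10.0 m/s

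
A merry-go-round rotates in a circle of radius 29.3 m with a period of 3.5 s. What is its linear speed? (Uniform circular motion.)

v = 2πr/T = 2π×29.3/3.5 = 52.6 m/s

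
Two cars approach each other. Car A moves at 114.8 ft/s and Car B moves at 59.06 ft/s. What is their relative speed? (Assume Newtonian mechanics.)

v_rel = v_A + v_B = 114.8 + 59.06 = 173.86 ft/s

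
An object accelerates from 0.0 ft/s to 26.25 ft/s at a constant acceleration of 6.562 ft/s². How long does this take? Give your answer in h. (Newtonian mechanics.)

v₀ = 0.0 ft/s × 0.3048 = 0.0 m/s
v = 26.25 ft/s × 0.3048 = 8.001 m/s
a = 6.562 ft/s² × 0.3048 = 2.0001 m/s²
t = (v - v₀) / a = (8.001 - 0.0) / 2.0001 = 4.0003 s
t = 4.0003 s / 3600.0 = 0.001111 h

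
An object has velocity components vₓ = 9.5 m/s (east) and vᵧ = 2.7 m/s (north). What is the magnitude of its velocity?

|v| = √(vₓ² + vᵧ²) = √(9.5² + 2.7²) = √(97.54) = 9.88 m/s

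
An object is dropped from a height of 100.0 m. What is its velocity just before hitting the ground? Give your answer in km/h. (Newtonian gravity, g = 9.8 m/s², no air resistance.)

v = √(2gh) = √(2 × 9.8 × 100.0) = 44.2719 m/s
v = 44.2719 m/s / 0.2777777777777778 = 159.4 km/h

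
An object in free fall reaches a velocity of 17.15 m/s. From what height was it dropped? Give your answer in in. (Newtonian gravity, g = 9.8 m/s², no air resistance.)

h = v² / (2g) = 17.15² / (2 × 9.8) = 15.0062 m
h = 15.0062 m / 0.0254 = 590.8 in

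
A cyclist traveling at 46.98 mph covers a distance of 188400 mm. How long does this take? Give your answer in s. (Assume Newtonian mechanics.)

d = 188400 mm × 0.001 = 188.4 m
v = 46.98 mph × 0.44704 = 21.0019 m/s
t = d / v = 188.4 / 21.0019 = 8.971 s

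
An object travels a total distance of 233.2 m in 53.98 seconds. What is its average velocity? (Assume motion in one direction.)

v_avg = Δd / Δt = 233.2 / 53.98 = 4.32 m/s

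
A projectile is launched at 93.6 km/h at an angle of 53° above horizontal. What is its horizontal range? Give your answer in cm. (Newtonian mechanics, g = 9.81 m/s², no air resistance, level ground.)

v₀ = 93.6 km/h × 0.2777777777777778 = 26.0 m/s
R = v₀² × sin(2θ) / g = 26.0² × sin(2 × 53°) / 9.81 = 676.0 × 0.961262 / 9.81 = 66.2399 m
R = 66.2399 m / 0.01 = 6624 cm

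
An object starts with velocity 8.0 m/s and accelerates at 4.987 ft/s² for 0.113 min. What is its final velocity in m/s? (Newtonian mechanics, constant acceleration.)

a = 4.987 ft/s² × 0.3048 = 1.52004 m/s²
t = 0.113 min × 60.0 = 6.78 s
v = v₀ + a × t = 8.0 + 1.52004 × 6.78 = 18.31 m/s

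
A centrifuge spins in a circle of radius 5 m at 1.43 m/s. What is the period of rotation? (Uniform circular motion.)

T = 2πr/v = 2π×5/1.43 = 21.97 s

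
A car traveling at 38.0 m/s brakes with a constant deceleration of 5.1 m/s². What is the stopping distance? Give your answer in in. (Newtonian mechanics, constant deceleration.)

d = v₀² / (2a) = 38.0² / (2 × 5.1) = 1444.0 / 10.2 = 141.569 m
d = 141.569 m / 0.0254 = 5574 in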